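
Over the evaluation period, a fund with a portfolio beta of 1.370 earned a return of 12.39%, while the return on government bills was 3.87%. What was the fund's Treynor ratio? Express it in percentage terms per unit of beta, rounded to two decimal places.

Treynor = (R_P − R_f) / β_P = (12.39% − 3.87%) / 1.3700 = 8.52% / 1.3700 = 6.22%

6.22%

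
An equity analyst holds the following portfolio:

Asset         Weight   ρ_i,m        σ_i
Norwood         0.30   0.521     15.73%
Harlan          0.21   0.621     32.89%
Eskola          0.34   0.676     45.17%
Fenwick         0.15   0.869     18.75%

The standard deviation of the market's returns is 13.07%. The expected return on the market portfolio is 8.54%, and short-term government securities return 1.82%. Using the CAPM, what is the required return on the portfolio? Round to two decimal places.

11.88%

β_Norwood = 0.521 × 15.73% / 13.07% = 0.6270
β_Harlan = 0.621 × 32.89% / 13.07% = 1.5627
β_Eskola = 0.676 × 45.17% / 13.07% = 2.3363
β_Fenwick = 0.869 × 18.75% / 13.07% = 1.2467
β_P = Σ w_i β_i = 0.30×0.6270 + 0.21×1.5627 + 0.34×2.3363 + 0.15×1.2467 = 1.4976
MRP = 8.54% − 1.82% = 6.72%
E(R_P) = R_f + β_P × MRP = 1.82% + 1.4976 × 6.72% = 11.88%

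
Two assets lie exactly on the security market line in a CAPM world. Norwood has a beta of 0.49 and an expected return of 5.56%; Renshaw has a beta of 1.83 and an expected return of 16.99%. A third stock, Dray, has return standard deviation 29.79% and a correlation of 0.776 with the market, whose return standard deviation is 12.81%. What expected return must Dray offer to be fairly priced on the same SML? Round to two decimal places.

MRP = (16.99% − 5.56%) / (1.83 − 0.49) = 8.5299%
R_f = 5.56% − 0.49 × 8.5299% = 1.3803%
β_Dray = ρ·σ_i/σ_m = 0.776 × 29.79 / 12.81 = 1.8046
E(R_Dray) = R_f + β × MRP = 1.3803% + 1.8046 × 8.5299% = 16.77%

16.77%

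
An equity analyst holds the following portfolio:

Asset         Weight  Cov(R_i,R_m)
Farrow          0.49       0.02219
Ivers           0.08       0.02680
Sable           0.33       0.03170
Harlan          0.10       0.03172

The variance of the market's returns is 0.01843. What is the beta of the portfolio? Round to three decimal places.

1.446

β_Farrow = 0.02219 / 0.01843 = 1.2040
β_Ivers = 0.02680 / 0.01843 = 1.4542
β_Sable = 0.03170 / 0.01843 = 1.7200
β_Harlan = 0.03172 / 0.01843 = 1.7211
β_P = Σ w_i β_i = 0.49×1.2040 + 0.08×1.4542 + 0.33×1.7200 + 0.10×1.7211 = 1.4460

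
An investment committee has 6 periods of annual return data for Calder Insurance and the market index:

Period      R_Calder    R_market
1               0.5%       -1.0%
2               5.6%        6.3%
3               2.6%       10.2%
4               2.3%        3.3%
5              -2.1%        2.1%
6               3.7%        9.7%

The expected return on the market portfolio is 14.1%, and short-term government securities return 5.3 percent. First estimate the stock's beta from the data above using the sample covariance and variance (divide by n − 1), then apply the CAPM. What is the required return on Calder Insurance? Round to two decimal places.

Mean R_i = (0.5 + 5.6 + 2.6 + 2.3 − 2.1 + 3.7) / 6 = 2.1000%
Mean R_m = (-1.0 + 6.3 + 10.2 + 3.3 + 2.1 + 9.7) / 6 = 5.1000%
Σ(R_i − R̄_i)(R_m − R̄_m) = 36.1100  ⇒  Cov = 36.1100 / 5 = 7.2220
Σ(R_m − R̄_m)² = 98.0600  ⇒  Var(R_m) = 98.0600 / 5 = 19.6120
β = Cov / Var(R_m) = 7.2220 / 19.6120 = 0.3682
MRP = 14.1% − 5.3% = 8.80%
E(R) = R_f + β × MRP = 5.3% + 0.3682 × 8.8% = 8.54%

8.54%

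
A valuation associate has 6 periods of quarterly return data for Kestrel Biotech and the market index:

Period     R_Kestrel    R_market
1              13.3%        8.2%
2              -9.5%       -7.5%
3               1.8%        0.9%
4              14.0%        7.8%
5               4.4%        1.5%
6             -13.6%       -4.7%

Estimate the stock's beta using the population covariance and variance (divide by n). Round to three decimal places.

1.728

Mean R_i = (13.3 − 9.5 + 1.8 + 14.0 + 4.4 − 13.6) / 6 = 1.7333%
Mean R_m = (8.2 − 7.5 + 0.9 + 7.8 + 1.5 − 4.7) / 6 = 1.0333%
Σ(R_i − R̄_i)(R_m − R̄_m) = 350.9033  ⇒  Cov = 350.9033 / 6 = 58.4839
Σ(R_m − R̄_m)² = 203.0733  ⇒  Var(R_m) = 203.0733 / 6 = 33.8456
β = Cov / Var(R_m) = 58.4839 / 33.8456 = 1.7280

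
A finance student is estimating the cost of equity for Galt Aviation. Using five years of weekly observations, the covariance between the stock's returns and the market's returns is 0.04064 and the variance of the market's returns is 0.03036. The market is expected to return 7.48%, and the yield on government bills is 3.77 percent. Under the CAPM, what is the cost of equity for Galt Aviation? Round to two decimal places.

8.74%

β = Cov(R_i, R_m) / Var(R_m) = 0.04064 / 0.03036 = 1.3386
MRP = 7.48% − 3.77% = 3.71%
E(R) = R_f + β × MRP = 3.77% + 1.3386 × 3.71% = 8.74%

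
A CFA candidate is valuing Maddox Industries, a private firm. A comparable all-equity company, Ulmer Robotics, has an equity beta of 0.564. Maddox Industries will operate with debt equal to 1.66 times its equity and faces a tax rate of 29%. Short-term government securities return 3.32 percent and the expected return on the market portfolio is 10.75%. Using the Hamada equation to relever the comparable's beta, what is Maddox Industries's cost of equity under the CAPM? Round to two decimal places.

β_L = β_U × [1 + (1 − t)(D/E)] = 0.564 × [1 + (1 − 0.29) × 1.66]
    = 0.564 × [1 + 0.71 × 1.66] = 0.564 × 2.1786 = 1.2287
MRP = 10.75% − 3.32% = 7.43%
E(R) = R_f + β_L × MRP = 3.32% + 1.2287 × 7.43% = 12.45%

12.45%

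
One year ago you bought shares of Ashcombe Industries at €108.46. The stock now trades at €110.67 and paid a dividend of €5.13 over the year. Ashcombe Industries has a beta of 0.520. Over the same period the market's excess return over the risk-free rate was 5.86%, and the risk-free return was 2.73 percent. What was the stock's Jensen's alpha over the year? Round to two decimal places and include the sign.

Realised HPR = (P1 + D1 − P0) / P0 = (110.67 + 5.13 − 108.46) / 108.46 = 7.34 / 108.46 = 6.7675%
CAPM required = R_f + β·MRP = 2.73% + 0.520 × 5.86% = 5.77720%
α = realised − required = 6.7675% − 5.77720% = +0.99%

+0.99%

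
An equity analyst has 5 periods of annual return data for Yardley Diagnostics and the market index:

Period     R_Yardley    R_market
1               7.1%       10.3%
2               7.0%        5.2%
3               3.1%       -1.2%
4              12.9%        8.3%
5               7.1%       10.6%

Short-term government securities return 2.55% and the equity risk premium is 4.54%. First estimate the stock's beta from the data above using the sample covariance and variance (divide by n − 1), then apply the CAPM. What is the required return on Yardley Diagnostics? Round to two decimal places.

Mean R_i = (7.1 + 7.0 + 3.1 + 12.9 + 7.1) / 5 = 7.4400%
Mean R_m = (10.3 + 5.2 − 1.2 + 8.3 + 10.6) / 5 = 6.6400%
Σ(R_i − R̄_i)(R_m − R̄_m) = 41.1320  ⇒  Cov = 41.1320 / 4 = 10.2830
Σ(R_m − R̄_m)² = 95.3720  ⇒  Var(R_m) = 95.3720 / 4 = 23.8430
β = Cov / Var(R_m) = 10.2830 / 23.8430 = 0.4313
E(R) = R_f + β × MRP = 2.55% + 0.4313 × 4.54% = 4.51%

4.51%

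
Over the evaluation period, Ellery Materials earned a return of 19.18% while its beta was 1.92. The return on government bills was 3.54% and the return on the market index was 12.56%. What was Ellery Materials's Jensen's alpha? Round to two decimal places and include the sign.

Market excess return = 12.56% − 3.54% = 9.02%
CAPM benchmark = R_f + β(R_m − R_f) = 3.54% + 1.92 × 9.02% = 20.8584%
α = actual − benchmark = 19.18% − 20.8584% = -1.68%

-1.68%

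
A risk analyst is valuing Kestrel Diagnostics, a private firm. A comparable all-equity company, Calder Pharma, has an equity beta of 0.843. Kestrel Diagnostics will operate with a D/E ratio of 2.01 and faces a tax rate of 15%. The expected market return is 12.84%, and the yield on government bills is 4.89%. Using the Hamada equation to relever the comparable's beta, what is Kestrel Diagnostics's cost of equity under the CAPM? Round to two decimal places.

β_L = β_U × [1 + (1 − t)(D/E)] = 0.843 × [1 + (1 − 0.15) × 2.01]
    = 0.843 × [1 + 0.85 × 2.01] = 0.843 × 2.7085 = 2.2833
MRP = 12.84% − 4.89% = 7.95%
E(R) = R_f + β_L × MRP = 4.89% + 2.2833 × 7.95% = 23.04%

23.04%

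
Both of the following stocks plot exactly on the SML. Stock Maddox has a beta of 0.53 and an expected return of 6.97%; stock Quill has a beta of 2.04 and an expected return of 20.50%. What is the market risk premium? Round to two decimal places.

8.96%

Both satisfy E(R) = R_f + β·MRP, so the slope of the SML is
MRP = (20.50% − 6.97%) / (2.04 − 0.53) = 13.53% / 1.51 = 8.9603%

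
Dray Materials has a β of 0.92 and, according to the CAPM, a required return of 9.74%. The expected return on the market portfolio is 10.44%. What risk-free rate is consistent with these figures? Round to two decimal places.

E(R) = R_f + β(E(R_m) − R_f) = R_f(1 − β) + β·E(R_m)
9.74% = R_f × (1 − 0.92) + 0.92 × 10.44%
9.74% = R_f × 0.08 + 9.6048%
R_f = (9.74% − 9.6048%) / 0.08 = 1.69%

1.69%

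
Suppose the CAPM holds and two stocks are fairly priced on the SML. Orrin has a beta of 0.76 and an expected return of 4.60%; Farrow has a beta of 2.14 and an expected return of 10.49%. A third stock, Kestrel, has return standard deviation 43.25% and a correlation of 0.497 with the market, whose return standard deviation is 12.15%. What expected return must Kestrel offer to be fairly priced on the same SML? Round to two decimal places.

8.91%

MRP = (10.49% − 4.60%) / (2.14 − 0.76) = 4.2681%
R_f = 4.60% − 0.76 × 4.2681% = 1.3562%
β_Kestrel = ρ·σ_i/σ_m = 0.497 × 43.25 / 12.15 = 1.7692
E(R_Kestrel) = R_f + β × MRP = 1.3562% + 1.7692 × 4.2681% = 8.91%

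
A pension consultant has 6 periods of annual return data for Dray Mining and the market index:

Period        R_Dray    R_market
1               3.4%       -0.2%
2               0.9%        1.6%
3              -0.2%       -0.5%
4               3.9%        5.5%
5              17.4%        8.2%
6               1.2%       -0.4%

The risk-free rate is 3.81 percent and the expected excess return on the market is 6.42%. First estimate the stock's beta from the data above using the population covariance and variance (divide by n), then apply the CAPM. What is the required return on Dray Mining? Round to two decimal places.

Mean R_i = (3.4 + 0.9 − 0.2 + 3.9 + 17.4 + 1.2) / 6 = 4.4333%
Mean R_m = (-0.2 + 1.6 − 0.5 + 5.5 + 8.2 − 0.4) / 6 = 2.3667%
Σ(R_i − R̄_i)(R_m − R̄_m) = 101.5567  ⇒  Cov = 101.5567 / 6 = 16.9261
Σ(R_m − R̄_m)² = 66.8933  ⇒  Var(R_m) = 66.8933 / 6 = 11.1489
β = Cov / Var(R_m) = 16.9261 / 11.1489 = 1.5182
E(R) = R_f + β × MRP = 3.81% + 1.5182 × 6.42% = 13.56%

13.56%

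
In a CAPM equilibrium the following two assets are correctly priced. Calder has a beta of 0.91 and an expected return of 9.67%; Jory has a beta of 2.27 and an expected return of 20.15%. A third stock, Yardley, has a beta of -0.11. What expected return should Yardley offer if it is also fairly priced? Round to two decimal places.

MRP (SML slope) = (20.15% − 9.67%) / (2.27 − 0.91) = 10.48% / 1.36 = 7.7059%
R_f (intercept) = 9.67% − 0.91 × 7.7059% = 2.6576%
E(R_Yardley) = R_f + β × MRP = 2.6576% + -0.11 × 7.7059% = 1.81%

1.81%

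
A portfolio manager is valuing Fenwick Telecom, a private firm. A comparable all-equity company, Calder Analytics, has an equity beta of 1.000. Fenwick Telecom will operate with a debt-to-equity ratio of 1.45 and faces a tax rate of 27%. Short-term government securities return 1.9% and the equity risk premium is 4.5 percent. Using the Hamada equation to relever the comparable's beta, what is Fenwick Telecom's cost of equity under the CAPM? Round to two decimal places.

β_L = β_U × [1 + (1 − t)(D/E)] = 1.000 × [1 + (1 − 0.27) × 1.45]
    = 1.000 × [1 + 0.73 × 1.45] = 1.000 × 2.0585 = 2.0585
E(R) = R_f + β_L × MRP = 1.9% + 2.0585 × 4.5% = 11.16%

11.16%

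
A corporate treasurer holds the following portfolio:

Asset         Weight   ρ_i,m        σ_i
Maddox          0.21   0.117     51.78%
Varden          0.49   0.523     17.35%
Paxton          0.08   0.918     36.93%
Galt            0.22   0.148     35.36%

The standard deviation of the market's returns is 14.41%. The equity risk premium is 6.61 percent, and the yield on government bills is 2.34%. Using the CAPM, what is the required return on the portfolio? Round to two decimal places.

6.74%

β_Maddox = 0.117 × 51.78% / 14.41% = 0.4204
β_Varden = 0.523 × 17.35% / 14.41% = 0.6297
β_Paxton = 0.918 × 36.93% / 14.41% = 2.3527
β_Galt = 0.148 × 35.36% / 14.41% = 0.3632
β_P = Σ w_i β_i = 0.21×0.4204 + 0.49×0.6297 + 0.08×2.3527 + 0.22×0.3632 = 0.6650
E(R_P) = R_f + β_P × MRP = 2.34% + 0.6650 × 6.61% = 6.74%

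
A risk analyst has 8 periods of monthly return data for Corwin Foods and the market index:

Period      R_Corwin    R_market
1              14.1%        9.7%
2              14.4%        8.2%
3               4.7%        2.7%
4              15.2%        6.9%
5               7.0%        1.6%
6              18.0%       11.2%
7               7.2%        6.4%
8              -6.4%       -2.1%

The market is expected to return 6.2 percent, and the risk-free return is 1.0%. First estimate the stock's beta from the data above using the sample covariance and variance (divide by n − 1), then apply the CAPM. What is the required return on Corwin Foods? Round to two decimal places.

9.52%

Mean R_i = (14.1 + 14.4 + 4.7 + 15.2 + 7.0 + 18.0 + 7.2 − 6.4) / 8 = 9.2750%
Mean R_m = (9.7 + 8.2 + 2.7 + 6.9 + 1.6 + 11.2 + 6.4 − 2.1) / 8 = 5.5750%
Σ(R_i − R̄_i)(R_m − R̄_m) = 231.0750  ⇒  Cov = 231.0750 / 7 = 33.0107
Σ(R_m − R̄_m)² = 140.9550  ⇒  Var(R_m) = 140.9550 / 7 = 20.1364
β = Cov / Var(R_m) = 33.0107 / 20.1364 = 1.6394
MRP = 6.2% − 1.0% = 5.20%
E(R) = R_f + β × MRP = 1.0% + 1.6394 × 5.2% = 9.52%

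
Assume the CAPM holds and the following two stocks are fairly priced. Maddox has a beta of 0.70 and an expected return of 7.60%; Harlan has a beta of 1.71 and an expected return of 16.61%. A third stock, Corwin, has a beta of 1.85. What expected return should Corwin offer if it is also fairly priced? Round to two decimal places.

17.86%

MRP (SML slope) = (16.61% − 7.60%) / (1.71 − 0.70) = 9.01% / 1.01 = 8.9208%
R_f (intercept) = 7.60% − 0.70 × 8.9208% = 1.3554%
E(R_Corwin) = R_f + β × MRP = 1.3554% + 1.85 × 8.9208% = 17.86%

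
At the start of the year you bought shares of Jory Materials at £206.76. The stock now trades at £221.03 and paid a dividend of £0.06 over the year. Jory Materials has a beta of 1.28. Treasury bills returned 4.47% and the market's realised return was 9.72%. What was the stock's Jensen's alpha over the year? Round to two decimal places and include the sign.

-4.26%

Realised HPR = (P1 + D1 − P0) / P0 = (221.03 + 0.06 − 206.76) / 206.76 = 14.33 / 206.76 = 6.9307%
MRP = 9.72% − 4.47% = 5.25%
CAPM required = R_f + β·MRP = 4.47% + 1.28 × 5.25% = 11.1900%
α = realised − required = 6.9307% − 11.1900% = -4.26%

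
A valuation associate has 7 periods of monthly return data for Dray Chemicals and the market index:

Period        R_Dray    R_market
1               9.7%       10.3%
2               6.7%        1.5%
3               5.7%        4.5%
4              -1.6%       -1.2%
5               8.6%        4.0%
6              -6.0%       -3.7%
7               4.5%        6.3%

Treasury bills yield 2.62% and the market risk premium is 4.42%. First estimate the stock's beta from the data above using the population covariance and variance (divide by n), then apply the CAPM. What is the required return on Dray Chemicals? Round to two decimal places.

7.20%

Mean R_i = (9.7 + 6.7 + 5.7 − 1.6 + 8.6 − 6.0 + 4.5) / 7 = 3.9429%
Mean R_m = (10.3 + 1.5 + 4.5 − 1.2 + 4.0 − 3.7 + 6.3) / 7 = 3.1000%
Σ(R_i − R̄_i)(R_m − R̄_m) = 136.9200  ⇒  Cov = 136.9200 / 7 = 19.5600
Σ(R_m − R̄_m)² = 132.1400  ⇒  Var(R_m) = 132.1400 / 7 = 18.8771
β = Cov / Var(R_m) = 19.5600 / 18.8771 = 1.0362
E(R) = R_f + β × MRP = 2.62% + 1.0362 × 4.42% = 7.20%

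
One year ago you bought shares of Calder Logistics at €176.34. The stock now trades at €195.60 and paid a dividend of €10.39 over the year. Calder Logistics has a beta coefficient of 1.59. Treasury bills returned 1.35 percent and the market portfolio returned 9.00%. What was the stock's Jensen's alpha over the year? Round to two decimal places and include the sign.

Realised HPR = (P1 + D1 − P0) / P0 = (195.60 + 10.39 − 176.34) / 176.34 = 29.65 / 176.34 = 16.8141%
MRP = 9.00% − 1.35% = 7.65%
CAPM required = R_f + β·MRP = 1.35% + 1.59 × 7.65% = 13.5135%
α = realised − required = 16.8141% − 13.5135% = +3.30%

+3.30%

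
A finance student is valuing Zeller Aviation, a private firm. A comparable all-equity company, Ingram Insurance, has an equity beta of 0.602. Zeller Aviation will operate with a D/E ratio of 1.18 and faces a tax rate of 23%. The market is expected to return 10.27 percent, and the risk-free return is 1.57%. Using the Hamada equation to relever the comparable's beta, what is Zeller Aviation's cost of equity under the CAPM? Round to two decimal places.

11.57%

β_L = β_U × [1 + (1 − t)(D/E)] = 0.602 × [1 + (1 − 0.23) × 1.18]
    = 0.602 × [1 + 0.77 × 1.18] = 0.602 × 1.9086 = 1.1490
MRP = 10.27% − 1.57% = 8.70%
E(R) = R_f + β_L × MRP = 1.57% + 1.1490 × 8.70% = 11.57%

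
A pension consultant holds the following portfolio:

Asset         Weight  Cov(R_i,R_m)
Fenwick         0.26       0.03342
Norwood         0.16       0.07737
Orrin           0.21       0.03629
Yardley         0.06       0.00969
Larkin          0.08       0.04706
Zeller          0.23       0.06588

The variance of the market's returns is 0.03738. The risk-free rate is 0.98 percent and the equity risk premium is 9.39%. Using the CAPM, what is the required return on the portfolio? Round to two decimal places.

13.08%

β_Fenwick = 0.03342 / 0.03738 = 0.8941
β_Norwood = 0.07737 / 0.03738 = 2.0698
β_Orrin = 0.03629 / 0.03738 = 0.9708
β_Yardley = 0.00969 / 0.03738 = 0.2592
β_Larkin = 0.04706 / 0.03738 = 1.2590
β_Zeller = 0.06588 / 0.03738 = 1.7624
β_P = Σ w_i β_i = 0.26×0.8941 + 0.16×2.0698 + 0.21×0.9708 + 0.06×0.2592 + 0.08×1.2590 + 0.23×1.7624 = 1.2891
E(R_P) = R_f + β_P × MRP = 0.98% + 1.2891 × 9.39% = 13.08%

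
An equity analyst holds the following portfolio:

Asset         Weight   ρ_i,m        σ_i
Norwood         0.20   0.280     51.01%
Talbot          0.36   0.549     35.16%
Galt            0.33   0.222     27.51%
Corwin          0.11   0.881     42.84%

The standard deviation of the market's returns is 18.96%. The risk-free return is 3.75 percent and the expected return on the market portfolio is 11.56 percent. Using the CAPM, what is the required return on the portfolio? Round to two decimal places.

β_Norwood = 0.280 × 51.01% / 18.96% = 0.7533
β_Talbot = 0.549 × 35.16% / 18.96% = 1.0181
β_Galt = 0.222 × 27.51% / 18.96% = 0.3221
β_Corwin = 0.881 × 42.84% / 18.96% = 1.9906
β_P = Σ w_i β_i = 0.20×0.7533 + 0.36×1.0181 + 0.33×0.3221 + 0.11×1.9906 = 0.8424
MRP = 11.56% − 3.75% = 7.81%
E(R_P) = R_f + β_P × MRP = 3.75% + 0.8424 × 7.81% = 10.33%

10.33%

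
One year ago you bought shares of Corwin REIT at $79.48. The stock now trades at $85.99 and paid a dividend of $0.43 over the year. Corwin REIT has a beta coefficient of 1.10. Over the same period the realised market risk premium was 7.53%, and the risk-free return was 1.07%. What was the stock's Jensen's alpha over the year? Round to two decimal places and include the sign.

-0.62%

Realised HPR = (P1 + D1 − P0) / P0 = (85.99 + 0.43 − 79.48) / 79.48 = 6.94 / 79.48 = 8.7318%
CAPM required = R_f + β·MRP = 1.07% + 1.10 × 7.53% = 9.3530%
α = realised − required = 8.7318% − 9.3530% = -0.62%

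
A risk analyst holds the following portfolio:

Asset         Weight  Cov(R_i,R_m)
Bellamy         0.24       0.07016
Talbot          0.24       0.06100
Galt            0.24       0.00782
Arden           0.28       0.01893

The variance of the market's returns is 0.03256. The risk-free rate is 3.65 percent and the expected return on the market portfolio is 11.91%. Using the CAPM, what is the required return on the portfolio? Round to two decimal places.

β_Bellamy = 0.07016 / 0.03256 = 2.1548
β_Talbot = 0.06100 / 0.03256 = 1.8735
β_Galt = 0.00782 / 0.03256 = 0.2402
β_Arden = 0.01893 / 0.03256 = 0.5814
β_P = Σ w_i β_i = 0.24×2.1548 + 0.24×1.8735 + 0.24×0.2402 + 0.28×0.5814 = 1.1872
MRP = 11.91% − 3.65% = 8.26%
E(R_P) = R_f + β_P × MRP = 3.65% + 1.1872 × 8.26% = 13.46%

13.46%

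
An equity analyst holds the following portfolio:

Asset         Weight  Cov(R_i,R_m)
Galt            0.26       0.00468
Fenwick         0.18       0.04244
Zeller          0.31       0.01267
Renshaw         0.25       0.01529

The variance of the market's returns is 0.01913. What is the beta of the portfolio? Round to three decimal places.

β_Galt = 0.00468 / 0.01913 = 0.2446
β_Fenwick = 0.04244 / 0.01913 = 2.2185
β_Zeller = 0.01267 / 0.01913 = 0.6623
β_Renshaw = 0.01529 / 0.01913 = 0.7993
β_P = Σ w_i β_i = 0.26×0.2446 + 0.18×2.2185 + 0.31×0.6623 + 0.25×0.7993 = 0.8681

0.868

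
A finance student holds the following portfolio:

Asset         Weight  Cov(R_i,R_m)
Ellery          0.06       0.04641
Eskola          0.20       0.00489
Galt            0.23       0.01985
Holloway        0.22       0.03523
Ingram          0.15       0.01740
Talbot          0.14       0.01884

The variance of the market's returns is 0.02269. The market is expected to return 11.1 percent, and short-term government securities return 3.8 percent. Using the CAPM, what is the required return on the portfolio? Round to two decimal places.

10.66%

β_Ellery = 0.04641 / 0.02269 = 2.0454
β_Eskola = 0.00489 / 0.02269 = 0.2155
β_Galt = 0.01985 / 0.02269 = 0.8748
β_Holloway = 0.03523 / 0.02269 = 1.5527
β_Ingram = 0.01740 / 0.02269 = 0.7669
β_Talbot = 0.01884 / 0.02269 = 0.8303
β_P = Σ w_i β_i = 0.06×2.0454 + 0.20×0.2155 + 0.23×0.8748 + 0.22×1.5527 + 0.15×0.7669 + 0.14×0.8303 = 0.9399
MRP = 11.1% − 3.8% = 7.30%
E(R_P) = R_f + β_P × MRP = 3.8% + 0.9399 × 7.3% = 10.66%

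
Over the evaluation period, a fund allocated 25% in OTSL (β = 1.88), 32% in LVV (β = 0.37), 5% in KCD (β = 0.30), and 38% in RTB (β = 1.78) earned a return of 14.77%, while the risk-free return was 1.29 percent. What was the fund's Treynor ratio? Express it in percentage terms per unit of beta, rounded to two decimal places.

10.53%

β_P = 0.25×1.88 + 0.32×0.37 + 0.05×0.30 + 0.38×1.78 = 1.2798
Treynor = (R_P − R_f) / β_P = (14.77% − 1.29%) / 1.2798 = 13.48% / 1.2798 = 10.53%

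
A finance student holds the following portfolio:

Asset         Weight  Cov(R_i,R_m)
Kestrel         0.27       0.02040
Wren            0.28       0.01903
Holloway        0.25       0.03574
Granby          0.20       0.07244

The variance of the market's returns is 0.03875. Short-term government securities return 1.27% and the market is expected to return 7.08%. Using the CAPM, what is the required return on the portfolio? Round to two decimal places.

6.41%

β_Kestrel = 0.02040 / 0.03875 = 0.5265
β_Wren = 0.01903 / 0.03875 = 0.4911
β_Holloway = 0.03574 / 0.03875 = 0.9223
β_Granby = 0.07244 / 0.03875 = 1.8694
β_P = Σ w_i β_i = 0.27×0.5265 + 0.28×0.4911 + 0.25×0.9223 + 0.20×1.8694 = 0.8841
MRP = 7.08% − 1.27% = 5.81%
E(R_P) = R_f + β_P × MRP = 1.27% + 0.8841 × 5.81% = 6.41%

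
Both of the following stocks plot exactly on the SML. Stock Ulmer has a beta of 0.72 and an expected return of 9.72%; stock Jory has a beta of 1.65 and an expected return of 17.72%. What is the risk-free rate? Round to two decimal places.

Both satisfy E(R) = R_f + β·MRP, so the slope of the SML is
MRP = (17.72% − 9.72%) / (1.65 − 0.72) = 8.00% / 0.93 = 8.6022%
R_f = E(R_Ulmer) − β_Ulmer·MRP = 9.72% − 0.72 × 8.6022% = 3.5264%

3.53%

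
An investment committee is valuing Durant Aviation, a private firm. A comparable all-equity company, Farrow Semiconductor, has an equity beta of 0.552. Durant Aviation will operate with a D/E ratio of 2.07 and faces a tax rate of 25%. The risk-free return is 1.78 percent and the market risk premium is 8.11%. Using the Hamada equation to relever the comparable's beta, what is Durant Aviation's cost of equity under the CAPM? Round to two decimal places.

13.21%

β_L = β_U × [1 + (1 − t)(D/E)] = 0.552 × [1 + (1 − 0.25) × 2.07]
    = 0.552 × [1 + 0.75 × 2.07] = 0.552 × 2.5525 = 1.4090
E(R) = R_f + β_L × MRP = 1.78% + 1.4090 × 8.11% = 13.21%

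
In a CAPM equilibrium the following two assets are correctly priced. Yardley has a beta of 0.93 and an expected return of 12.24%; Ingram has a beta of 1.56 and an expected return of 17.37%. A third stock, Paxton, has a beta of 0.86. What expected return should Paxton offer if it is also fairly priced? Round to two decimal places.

11.67%

MRP (SML slope) = (17.37% − 12.24%) / (1.56 − 0.93) = 5.13% / 0.63 = 8.1429%
R_f (intercept) = 12.24% − 0.93 × 8.1429% = 4.6671%
E(R_Paxton) = R_f + β × MRP = 4.6671% + 0.86 × 8.1429% = 11.67%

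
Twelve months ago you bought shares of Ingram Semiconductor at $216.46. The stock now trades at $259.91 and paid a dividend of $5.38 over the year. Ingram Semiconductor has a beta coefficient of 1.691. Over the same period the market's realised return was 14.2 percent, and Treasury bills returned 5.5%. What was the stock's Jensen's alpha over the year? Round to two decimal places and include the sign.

Realised HPR = (P1 + D1 − P0) / P0 = (259.91 + 5.38 − 216.46) / 216.46 = 48.83 / 216.46 = 22.5584%
MRP = 14.2% − 5.5% = 8.70%
CAPM required = R_f + β·MRP = 5.5% + 1.691 × 8.7% = 20.2117%
α = realised − required = 22.5584% − 20.2117% = +2.35%

+2.35%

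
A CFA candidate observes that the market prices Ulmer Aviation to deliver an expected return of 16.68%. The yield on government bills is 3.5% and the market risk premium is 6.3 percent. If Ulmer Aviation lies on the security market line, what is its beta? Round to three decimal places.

β = (E(R) − R_f) / MRP = (16.68% − 3.5%) / 6.3% = 13.18% / 6.3% = 2.092

2.092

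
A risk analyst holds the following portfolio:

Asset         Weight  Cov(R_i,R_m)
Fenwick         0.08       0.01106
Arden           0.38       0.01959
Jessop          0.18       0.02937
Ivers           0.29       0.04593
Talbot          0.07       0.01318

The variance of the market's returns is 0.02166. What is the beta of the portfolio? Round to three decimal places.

β_Fenwick = 0.01106 / 0.02166 = 0.5106
β_Arden = 0.01959 / 0.02166 = 0.9044
β_Jessop = 0.02937 / 0.02166 = 1.3560
β_Ivers = 0.04593 / 0.02166 = 2.1205
β_Talbot = 0.01318 / 0.02166 = 0.6085
β_P = Σ w_i β_i = 0.08×0.5106 + 0.38×0.9044 + 0.18×1.3560 + 0.29×2.1205 + 0.07×0.6085 = 1.2861

1.286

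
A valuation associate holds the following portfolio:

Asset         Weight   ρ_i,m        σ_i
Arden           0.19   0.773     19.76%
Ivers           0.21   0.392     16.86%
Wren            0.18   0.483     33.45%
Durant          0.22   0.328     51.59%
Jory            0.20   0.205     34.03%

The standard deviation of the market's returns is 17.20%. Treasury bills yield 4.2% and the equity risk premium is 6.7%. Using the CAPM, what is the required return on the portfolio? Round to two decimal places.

9.00%

β_Arden = 0.773 × 19.76% / 17.20% = 0.8881
β_Ivers = 0.392 × 16.86% / 17.20% = 0.3843
β_Wren = 0.483 × 33.45% / 17.20% = 0.9393
β_Durant = 0.328 × 51.59% / 17.20% = 0.9838
β_Jory = 0.205 × 34.03% / 17.20% = 0.4056
β_P = Σ w_i β_i = 0.19×0.8881 + 0.21×0.3843 + 0.18×0.9393 + 0.22×0.9838 + 0.20×0.4056 = 0.7161
E(R_P) = R_f + β_P × MRP = 4.2% + 0.7161 × 6.7% = 9.00%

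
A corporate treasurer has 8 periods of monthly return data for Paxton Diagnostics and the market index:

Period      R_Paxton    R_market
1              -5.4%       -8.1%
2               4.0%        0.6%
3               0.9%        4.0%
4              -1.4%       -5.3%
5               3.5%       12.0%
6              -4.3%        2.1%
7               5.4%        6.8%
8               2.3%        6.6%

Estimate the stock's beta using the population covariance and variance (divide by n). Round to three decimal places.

Mean R_i = (-5.4 + 4.0 + 0.9 − 1.4 + 3.5 − 4.3 + 5.4 + 2.3) / 8 = 0.6250%
Mean R_m = (-8.1 + 0.6 + 4.0 − 5.3 + 12.0 + 2.1 + 6.8 + 6.6) / 8 = 2.3375%
Σ(R_i − R̄_i)(R_m − R̄_m) = 130.3425  ⇒  Cov = 130.3425 / 8 = 16.2928
Σ(R_m − R̄_m)² = 304.5588  ⇒  Var(R_m) = 304.5588 / 8 = 38.0699
β = Cov / Var(R_m) = 16.2928 / 38.0699 = 0.4280

0.428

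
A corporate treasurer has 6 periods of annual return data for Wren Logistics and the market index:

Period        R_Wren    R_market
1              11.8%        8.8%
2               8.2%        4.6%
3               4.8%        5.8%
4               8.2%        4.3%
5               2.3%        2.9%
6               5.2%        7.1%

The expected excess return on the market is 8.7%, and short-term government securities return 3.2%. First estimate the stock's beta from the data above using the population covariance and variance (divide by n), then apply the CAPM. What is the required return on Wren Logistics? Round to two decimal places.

11.75%

Mean R_i = (11.8 + 8.2 + 4.8 + 8.2 + 2.3 + 5.2) / 6 = 6.7500%
Mean R_m = (8.8 + 4.6 + 5.8 + 4.3 + 2.9 + 7.1) / 6 = 5.5833%
Σ(R_i − R̄_i)(R_m − R̄_m) = 22.1250  ⇒  Cov = 22.1250 / 6 = 3.6875
Σ(R_m − R̄_m)² = 22.5083  ⇒  Var(R_m) = 22.5083 / 6 = 3.7514
β = Cov / Var(R_m) = 3.6875 / 3.7514 = 0.9830
E(R) = R_f + β × MRP = 3.2% + 0.9830 × 8.7% = 11.75%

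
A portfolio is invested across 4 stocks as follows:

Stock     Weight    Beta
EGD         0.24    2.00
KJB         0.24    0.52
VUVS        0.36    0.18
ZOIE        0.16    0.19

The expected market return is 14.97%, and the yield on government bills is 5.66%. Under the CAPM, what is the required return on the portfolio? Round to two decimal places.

12.18%

β_P = Σ w_i β_i = 0.24×2.00 + 0.24×0.52 + 0.36×0.18 + 0.16×0.19 = 0.7000
MRP = 14.97% − 5.66% = 9.31%
E(R_P) = R_f + β_P × MRP = 5.66% + 0.7000 × 9.31% = 12.18%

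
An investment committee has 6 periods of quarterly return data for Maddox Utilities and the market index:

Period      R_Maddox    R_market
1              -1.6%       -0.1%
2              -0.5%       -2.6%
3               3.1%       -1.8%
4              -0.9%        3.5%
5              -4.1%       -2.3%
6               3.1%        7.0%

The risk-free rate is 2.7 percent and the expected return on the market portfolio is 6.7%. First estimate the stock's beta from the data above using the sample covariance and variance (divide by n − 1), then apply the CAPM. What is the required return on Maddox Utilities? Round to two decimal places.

Mean R_i = (-1.6 − 0.5 + 3.1 − 0.9 − 4.1 + 3.1) / 6 = -0.1500%
Mean R_m = (-0.1 − 2.6 − 1.8 + 3.5 − 2.3 + 7.0) / 6 = 0.6167%
Σ(R_i − R̄_i)(R_m − R̄_m) = 24.4150  ⇒  Cov = 24.4150 / 5 = 4.8830
Σ(R_m − R̄_m)² = 74.2683  ⇒  Var(R_m) = 74.2683 / 5 = 14.8537
β = Cov / Var(R_m) = 4.8830 / 14.8537 = 0.3287
MRP = 6.7% − 2.7% = 4.00%
E(R) = R_f + β × MRP = 2.7% + 0.3287 × 4.0% = 4.01%

4.01%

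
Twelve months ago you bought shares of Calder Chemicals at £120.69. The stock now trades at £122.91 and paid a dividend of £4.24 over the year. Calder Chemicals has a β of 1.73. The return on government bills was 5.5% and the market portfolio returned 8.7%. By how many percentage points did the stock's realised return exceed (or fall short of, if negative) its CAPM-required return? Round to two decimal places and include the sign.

-5.68%

Realised HPR = (P1 + D1 − P0) / P0 = (122.91 + 4.24 − 120.69) / 120.69 = 6.46 / 120.69 = 5.3526%
MRP = 8.7% − 5.5% = 3.20%
CAPM required = R_f + β·MRP = 5.5% + 1.73 × 3.2% = 11.0360%
α = realised − required = 5.3526% − 11.0360% = -5.68%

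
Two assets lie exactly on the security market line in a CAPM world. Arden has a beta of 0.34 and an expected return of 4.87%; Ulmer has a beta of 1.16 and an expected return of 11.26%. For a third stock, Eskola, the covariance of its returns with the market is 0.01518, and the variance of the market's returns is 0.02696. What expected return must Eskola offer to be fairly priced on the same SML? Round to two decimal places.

6.61%

MRP = (11.26% − 4.87%) / (1.16 − 0.34) = 7.7927%
R_f = 4.87% − 0.34 × 7.7927% = 2.2205%
β_Eskola = Cov / Var(R_m) = 0.01518 / 0.02696 = 0.5631
E(R_Eskola) = R_f + β × MRP = 2.2205% + 0.5631 × 7.7927% = 6.61%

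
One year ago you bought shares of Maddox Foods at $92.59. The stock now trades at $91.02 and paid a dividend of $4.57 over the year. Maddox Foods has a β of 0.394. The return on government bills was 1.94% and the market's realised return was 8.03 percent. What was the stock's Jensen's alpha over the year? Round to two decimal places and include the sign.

Realised HPR = (P1 + D1 − P0) / P0 = (91.02 + 4.57 − 92.59) / 92.59 = 3.00 / 92.59 = 3.2401%
MRP = 8.03% − 1.94% = 6.09%
CAPM required = R_f + β·MRP = 1.94% + 0.394 × 6.09% = 4.33946%
α = realised − required = 3.2401% − 4.33946% = -1.10%

-1.10%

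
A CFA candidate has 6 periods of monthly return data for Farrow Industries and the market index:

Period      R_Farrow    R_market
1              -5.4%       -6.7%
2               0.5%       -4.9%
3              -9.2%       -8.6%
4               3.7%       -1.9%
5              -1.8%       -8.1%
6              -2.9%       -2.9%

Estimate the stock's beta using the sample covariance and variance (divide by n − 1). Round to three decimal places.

Mean R_i = (-5.4 + 0.5 − 9.2 + 3.7 − 1.8 − 2.9) / 6 = -2.5167%
Mean R_m = (-6.7 − 4.9 − 8.6 − 1.9 − 8.1 − 2.9) / 6 = -5.5167%
Σ(R_i − R̄_i)(R_m − R̄_m) = 45.5083  ⇒  Cov = 45.5083 / 5 = 9.1017
Σ(R_m − R̄_m)² = 37.8883  ⇒  Var(R_m) = 37.8883 / 5 = 7.5777
β = Cov / Var(R_m) = 9.1017 / 7.5777 = 1.2011

1.201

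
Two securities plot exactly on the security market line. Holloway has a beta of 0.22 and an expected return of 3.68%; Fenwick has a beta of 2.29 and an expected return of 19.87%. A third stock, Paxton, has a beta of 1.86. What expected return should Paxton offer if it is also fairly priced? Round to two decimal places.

16.51%

MRP (SML slope) = (19.87% − 3.68%) / (2.29 − 0.22) = 16.19% / 2.07 = 7.8213%
R_f (intercept) = 3.68% − 0.22 × 7.8213% = 1.9593%
E(R_Paxton) = R_f + β × MRP = 1.9593% + 1.86 × 7.8213% = 16.51%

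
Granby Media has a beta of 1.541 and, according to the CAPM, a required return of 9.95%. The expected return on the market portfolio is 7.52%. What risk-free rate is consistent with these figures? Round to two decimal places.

E(R) = R_f + β(E(R_m) − R_f) = R_f(1 − β) + β·E(R_m)
9.95% = R_f × (1 − 1.541) + 1.541 × 7.52%
9.95% = R_f × -0.541 + 11.58832%
R_f = (9.95% − 11.58832%) / -0.541 = 3.03%

3.03%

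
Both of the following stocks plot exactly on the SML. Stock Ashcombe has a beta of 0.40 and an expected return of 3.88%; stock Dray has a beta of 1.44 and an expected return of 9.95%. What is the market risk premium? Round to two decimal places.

Both satisfy E(R) = R_f + β·MRP, so the slope of the SML is
MRP = (9.95% − 3.88%) / (1.44 − 0.40) = 6.07% / 1.04 = 5.8365%

5.84%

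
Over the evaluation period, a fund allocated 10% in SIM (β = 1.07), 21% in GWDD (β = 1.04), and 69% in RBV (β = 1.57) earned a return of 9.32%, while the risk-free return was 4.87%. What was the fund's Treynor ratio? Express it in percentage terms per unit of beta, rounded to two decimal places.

3.16%

β_P = 0.10×1.07 + 0.21×1.04 + 0.69×1.57 = 1.4087
Treynor = (R_P − R_f) / β_P = (9.32% − 4.87%) / 1.4087 = 4.45% / 1.4087 = 3.16%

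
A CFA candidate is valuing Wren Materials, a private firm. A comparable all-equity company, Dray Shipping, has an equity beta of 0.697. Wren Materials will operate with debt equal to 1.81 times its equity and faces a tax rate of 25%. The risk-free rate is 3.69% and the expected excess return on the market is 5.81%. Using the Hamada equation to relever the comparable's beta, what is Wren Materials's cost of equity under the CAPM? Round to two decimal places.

β_L = β_U × [1 + (1 − t)(D/E)] = 0.697 × [1 + (1 − 0.25) × 1.81]
    = 0.697 × [1 + 0.75 × 1.81] = 0.697 × 2.3575 = 1.6432
E(R) = R_f + β_L × MRP = 3.69% + 1.6432 × 5.81% = 13.24%

13.24%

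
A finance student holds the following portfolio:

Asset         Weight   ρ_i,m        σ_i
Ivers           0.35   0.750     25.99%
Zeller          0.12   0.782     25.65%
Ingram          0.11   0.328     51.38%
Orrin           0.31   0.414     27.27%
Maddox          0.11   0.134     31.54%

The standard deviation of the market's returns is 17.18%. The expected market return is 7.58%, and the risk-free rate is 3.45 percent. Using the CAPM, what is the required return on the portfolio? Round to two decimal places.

β_Ivers = 0.750 × 25.99% / 17.18% = 1.1346
β_Zeller = 0.782 × 25.65% / 17.18% = 1.1675
β_Ingram = 0.328 × 51.38% / 17.18% = 0.9809
β_Orrin = 0.414 × 27.27% / 17.18% = 0.6571
β_Maddox = 0.134 × 31.54% / 17.18% = 0.2460
β_P = Σ w_i β_i = 0.35×1.1346 + 0.12×1.1675 + 0.11×0.9809 + 0.31×0.6571 + 0.11×0.2460 = 0.8759
MRP = 7.58% − 3.45% = 4.13%
E(R_P) = R_f + β_P × MRP = 3.45% + 0.8759 × 4.13% = 7.07%

7.07%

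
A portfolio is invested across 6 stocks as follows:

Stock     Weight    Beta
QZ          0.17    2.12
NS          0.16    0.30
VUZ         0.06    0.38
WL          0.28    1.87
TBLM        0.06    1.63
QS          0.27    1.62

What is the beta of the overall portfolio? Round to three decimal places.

1.490

β_P = Σ w_i β_i = 0.17×2.12 + 0.16×0.30 + 0.06×0.38 + 0.28×1.87 + 0.06×1.63 + 0.27×1.62 = 1.4900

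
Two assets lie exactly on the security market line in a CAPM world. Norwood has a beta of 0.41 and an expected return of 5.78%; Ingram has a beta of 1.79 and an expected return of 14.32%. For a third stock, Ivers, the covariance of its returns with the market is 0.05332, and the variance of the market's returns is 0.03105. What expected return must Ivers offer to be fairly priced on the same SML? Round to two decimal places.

MRP = (14.32% − 5.78%) / (1.79 − 0.41) = 6.1884%
R_f = 5.78% − 0.41 × 6.1884% = 3.2428%
β_Ivers = Cov / Var(R_m) = 0.05332 / 0.03105 = 1.7172
E(R_Ivers) = R_f + β × MRP = 3.2428% + 1.7172 × 6.1884% = 13.87%

13.87%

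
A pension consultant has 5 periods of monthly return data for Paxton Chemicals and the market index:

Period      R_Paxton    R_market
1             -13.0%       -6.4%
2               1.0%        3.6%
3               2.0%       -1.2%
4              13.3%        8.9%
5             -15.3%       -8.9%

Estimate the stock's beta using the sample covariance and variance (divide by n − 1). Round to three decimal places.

1.564

Mean R_i = (-13.0 + 1.0 + 2.0 + 13.3 − 15.3) / 5 = -2.4000%
Mean R_m = (-6.4 + 3.6 − 1.2 + 8.9 − 8.9) / 5 = -0.8000%
Σ(R_i − R̄_i)(R_m − R̄_m) = 329.3400  ⇒  Cov = 329.3400 / 4 = 82.3350
Σ(R_m − R̄_m)² = 210.5800  ⇒  Var(R_m) = 210.5800 / 4 = 52.6450
β = Cov / Var(R_m) = 82.3350 / 52.6450 = 1.5640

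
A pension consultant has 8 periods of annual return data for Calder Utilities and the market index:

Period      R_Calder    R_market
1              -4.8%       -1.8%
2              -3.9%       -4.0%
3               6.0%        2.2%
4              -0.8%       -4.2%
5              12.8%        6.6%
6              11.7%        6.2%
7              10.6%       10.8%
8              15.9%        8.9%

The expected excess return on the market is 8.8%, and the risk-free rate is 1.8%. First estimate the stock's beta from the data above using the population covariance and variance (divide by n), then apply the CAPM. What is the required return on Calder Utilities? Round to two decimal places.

Mean R_i = (-4.8 − 3.9 + 6.0 − 0.8 + 12.8 + 11.7 + 10.6 + 15.9) / 8 = 5.9375%
Mean R_m = (-1.8 − 4.0 + 2.2 − 4.2 + 6.6 + 6.2 + 10.8 + 8.9) / 8 = 3.0875%
Σ(R_i − R̄_i)(R_m − R̄_m) = 307.1538  ⇒  Cov = 307.1538 / 8 = 38.3942
Σ(R_m − R̄_m)² = 243.3088  ⇒  Var(R_m) = 243.3088 / 8 = 30.4136
β = Cov / Var(R_m) = 38.3942 / 30.4136 = 1.2624
E(R) = R_f + β × MRP = 1.8% + 1.2624 × 8.8% = 12.91%

12.91%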